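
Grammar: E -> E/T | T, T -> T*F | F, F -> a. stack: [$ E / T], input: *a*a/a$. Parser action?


'*' can extend T; shift to build T -> T*F
Action: shift


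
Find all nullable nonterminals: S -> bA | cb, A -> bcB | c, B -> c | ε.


A nonterminal is nullable iff some alternative derives ε (directly, or every symbol in it is nullable)
Nullable: {B}


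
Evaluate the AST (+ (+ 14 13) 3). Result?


Evaluate inner: (+ 14 13) = 27
Evaluate root: (+ 27 3) = 30
Result: 30


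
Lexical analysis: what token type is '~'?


Pattern: operator symbol
Type: OPERATOR


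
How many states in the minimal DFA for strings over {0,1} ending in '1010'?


Track the longest suffix of input matching a prefix of '1010': 5 classes (prefixes of length 0..4)
Minimal DFA: 5 states


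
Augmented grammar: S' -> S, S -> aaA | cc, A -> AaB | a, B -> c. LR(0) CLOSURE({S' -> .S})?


Start: S' -> .S
For each item with dot before a nonterminal B, add B -> .γ for every B-production
Closure: [S' -> .S, S -> .aaA, S -> .cc]


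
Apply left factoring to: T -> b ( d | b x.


Common prefix: 'b'
Factored: T -> b T', T' -> ( d | x


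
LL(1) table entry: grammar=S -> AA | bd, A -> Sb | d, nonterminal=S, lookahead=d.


For [S, d]: 'd' ∈ FIRST(AA)
Entry: S -> AA


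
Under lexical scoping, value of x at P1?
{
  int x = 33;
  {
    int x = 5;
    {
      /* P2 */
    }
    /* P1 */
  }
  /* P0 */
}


x declared in the same block as P1
x = 5


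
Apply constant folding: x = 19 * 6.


19 * 6 = 114 at compile time
Optimized: x = 114


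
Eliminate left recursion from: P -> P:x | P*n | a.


Left-recursive alternatives: P:x, P*n; non-recursive: a
Introduce P': P -> aP', P' -> :xP' | *nP' | ε


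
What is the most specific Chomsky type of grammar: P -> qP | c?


Right-linear: every RHS is a terminal or a terminal followed by one nonterminal
Classification: Type 3 (Regular)


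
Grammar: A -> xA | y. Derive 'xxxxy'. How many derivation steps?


Derivation: A => xA => xxA => xxxA => xxxxA => xxxxy
Steps: 5


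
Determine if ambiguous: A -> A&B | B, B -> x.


precedence layered via separate nonterminal B: deterministic
Unambiguous


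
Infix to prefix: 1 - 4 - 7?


left-to-right (same/higher precedence on left): tree is (- (- 1 4) 7)
Prefix: - - 1 4 7


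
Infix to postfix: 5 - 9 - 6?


Left to right (same or higher precedence on left)
Postfix: 5 9 - 6 -


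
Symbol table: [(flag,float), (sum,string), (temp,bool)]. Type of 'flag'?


Lookup 'flag' → type float


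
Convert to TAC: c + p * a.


Break into single-operator statements:
t1 = p * a
t2 = c + t1


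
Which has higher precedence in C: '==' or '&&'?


'==' is equality (level 6); '&&' is logical AND (level 2)
Higher level binds tighter
'==' has higher precedence than '&&'


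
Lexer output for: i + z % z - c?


Scan left to right, longest-match per lexeme
Tokens: ID(i), OP(+), ID(z), OP(%), ID(z), OP(-), ID(c)


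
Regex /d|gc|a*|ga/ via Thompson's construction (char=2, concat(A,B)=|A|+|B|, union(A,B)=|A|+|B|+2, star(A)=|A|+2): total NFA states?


Syntax tree has 6 char leaf(s), 3 union(s), 1 star(s)
chars contribute 6×2 = 12; each union adds +2; each star adds +2
Total: 12 + 6 + 2 = 20 states


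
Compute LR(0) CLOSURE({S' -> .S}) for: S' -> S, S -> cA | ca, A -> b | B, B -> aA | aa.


Start: S' -> .S
For each item with dot before a nonterminal B, add B -> .γ for every B-production
Closure: [S' -> .S, S -> .cA, S -> .ca]


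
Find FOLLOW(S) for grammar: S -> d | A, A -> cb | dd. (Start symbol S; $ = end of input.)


$ ∈ FOLLOW(S). For each A -> αBβ: add FIRST(β)\{ε} to FOLLOW(B); if β nullable, add FOLLOW(A).
FOLLOW(S) = {$}


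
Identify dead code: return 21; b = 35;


statement follows a return and is unreachable
Dead: 'b = 35'


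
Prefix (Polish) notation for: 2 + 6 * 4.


'*' binds tighter: tree is (+ 2 (* 6 4))
Prefix: + 2 * 6 4


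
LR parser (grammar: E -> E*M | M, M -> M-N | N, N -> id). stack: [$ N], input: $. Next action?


'N' (not preceded by M-) is the handle for M -> N
Action: reduce (M -> N)


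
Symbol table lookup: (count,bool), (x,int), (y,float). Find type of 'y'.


Lookup 'y' → type float


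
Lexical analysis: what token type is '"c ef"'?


Pattern: double-quoted sequence
Type: STRING_LITERAL


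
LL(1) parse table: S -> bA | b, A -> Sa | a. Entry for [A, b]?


For [A, b]: 'b' ∈ FIRST(Sa)
Entry: A -> Sa


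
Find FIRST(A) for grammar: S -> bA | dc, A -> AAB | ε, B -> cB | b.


Per alternative of A: FIRST(AAB) = {b, c}; FIRST(ε) = {ε}
FIRST(A) = {b, c, ε}


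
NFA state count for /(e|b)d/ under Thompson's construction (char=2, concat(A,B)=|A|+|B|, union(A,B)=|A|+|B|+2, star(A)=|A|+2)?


Syntax tree has 3 char leaf(s), 1 union(s), 0 star(s)
chars contribute 3×2 = 6; each union adds +2; each star adds +2
Total: 6 + 2 + 0 = 8 states


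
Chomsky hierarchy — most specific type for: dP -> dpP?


LHS has context (more than one symbol) and |LHS| ≤ |RHS|
Classification: Type 1 (Context-Sensitive)


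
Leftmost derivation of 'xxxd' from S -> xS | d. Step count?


Derivation: S => xS => xxS => xxxS => xxxd
Steps: 4


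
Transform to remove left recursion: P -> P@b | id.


Left-recursive alternatives: P@b; non-recursive: id
Introduce P': P -> idP', P' -> @bP' | ε


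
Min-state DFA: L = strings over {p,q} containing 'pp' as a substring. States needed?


KMP-style automaton: 2 progress states + 1 absorbing accept = 3
Minimal DFA: 3 states


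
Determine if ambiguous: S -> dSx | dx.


balanced d^n…x^n: each string has a unique parse
Unambiguous


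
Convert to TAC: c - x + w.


Break into single-operator statements:
t1 = c - x
t2 = t1 + w


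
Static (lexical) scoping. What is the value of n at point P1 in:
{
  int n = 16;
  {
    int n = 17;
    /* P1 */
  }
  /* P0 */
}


n declared in the same block as P1
n = 17


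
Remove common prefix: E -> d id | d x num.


Common prefix: 'd'
Factored: E -> d E', E' -> id | x num


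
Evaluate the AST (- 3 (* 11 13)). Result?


Evaluate inner: (* 11 13) = 143
Evaluate root: (- 3 143) = -140
Result: -140


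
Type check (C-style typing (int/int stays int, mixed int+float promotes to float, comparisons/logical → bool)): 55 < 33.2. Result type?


Operand types: int < float
Rule: comparison yields bool
Result type: bool


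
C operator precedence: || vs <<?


'<<' is shift (level 8); '||' is logical OR (level 1)
Higher level binds tighter
'<<' has higher precedence than '||'


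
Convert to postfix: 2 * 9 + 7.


Left to right (same or higher precedence on left)
Postfix: 2 9 * 7 +


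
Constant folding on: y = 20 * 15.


20 * 15 = 300 at compile time
Optimized: y = 300


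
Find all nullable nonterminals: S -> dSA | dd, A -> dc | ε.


A nonterminal is nullable iff some alternative derives ε (directly, or every symbol in it is nullable)
Nullable: {A}


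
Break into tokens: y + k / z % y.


Scan left to right, longest-match per lexeme
Tokens: ID(y), OP(+), ID(k), OP(/), ID(z), OP(%), ID(y)


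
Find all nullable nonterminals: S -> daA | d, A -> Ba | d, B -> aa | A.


A nonterminal is nullable iff some alternative derives ε (directly, or every symbol in it is nullable)
Nullable: {}


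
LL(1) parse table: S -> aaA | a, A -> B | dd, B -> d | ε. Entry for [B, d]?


For [B, d]: 'd' ∈ FIRST(d)
Entry: B -> d


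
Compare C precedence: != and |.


'!=' is equality (level 6); '|' is bitwise OR (level 3)
Higher level binds tighter
'!=' has higher precedence than '|'


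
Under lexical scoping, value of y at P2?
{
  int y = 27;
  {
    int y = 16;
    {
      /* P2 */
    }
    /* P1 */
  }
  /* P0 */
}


P2's block does not declare y; resolves to the enclosing declaration at depth 1
y = 16


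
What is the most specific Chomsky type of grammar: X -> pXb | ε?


Single nonterminal LHS, but p^n b^n is not regular
Classification: Type 2 (Context-Free)


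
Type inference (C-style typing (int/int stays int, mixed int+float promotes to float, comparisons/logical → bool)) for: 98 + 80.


Operand types: int + int
Rule: mixed int/float promotes to float; int/int stays int
Result type: int


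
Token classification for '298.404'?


Pattern: digits with a decimal point
Type: FLOAT_LITERAL


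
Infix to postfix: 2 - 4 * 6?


* has higher precedence, evaluate 4*6 first
Postfix: 2 4 6 * -


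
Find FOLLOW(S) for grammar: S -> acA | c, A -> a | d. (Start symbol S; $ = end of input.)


$ ∈ FOLLOW(S). For each A -> αBβ: add FIRST(β)\{ε} to FOLLOW(B); if β nullable, add FOLLOW(A).
FOLLOW(S) = {$}


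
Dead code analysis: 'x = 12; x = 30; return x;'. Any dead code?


first assignment to x is overwritten before any read
Dead: 'x = 12'


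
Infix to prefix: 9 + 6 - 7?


left-to-right (same/higher precedence on left): tree is (- (+ 9 6) 7)
Prefix: - + 9 6 7


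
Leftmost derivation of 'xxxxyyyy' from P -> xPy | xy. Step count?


Derivation: P => xPy => xxPyy => xxxPyyy => xxxxyyyy
Steps: 4


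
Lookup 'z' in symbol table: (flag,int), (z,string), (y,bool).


Lookup 'z' → type string


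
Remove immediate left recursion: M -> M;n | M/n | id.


Left-recursive alternatives: M;n, M/n; non-recursive: id
Introduce M': M -> idM', M' -> ;nM' | /nM' | ε


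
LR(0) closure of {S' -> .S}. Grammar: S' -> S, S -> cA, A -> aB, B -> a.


Start: S' -> .S
For each item with dot before a nonterminal B, add B -> .γ for every B-production
Closure: [S' -> .S, S -> .cA]


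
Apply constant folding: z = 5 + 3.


5 + 3 = 8 at compile time
Optimized: z = 8


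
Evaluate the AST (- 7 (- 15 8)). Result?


Evaluate inner: (- 15 8) = 7
Evaluate root: (- 7 7) = 0
Result: 0


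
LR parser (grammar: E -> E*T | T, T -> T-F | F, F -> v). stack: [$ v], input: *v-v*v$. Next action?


'v' on top is the handle for F -> v
Action: reduce (F -> v)


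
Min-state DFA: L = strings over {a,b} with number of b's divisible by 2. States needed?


Track (count of b) mod 2: states 0..1, accept at 0
Minimal DFA: 2 states


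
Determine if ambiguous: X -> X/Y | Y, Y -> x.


precedence layered via separate nonterminal Y: deterministic
Unambiguous


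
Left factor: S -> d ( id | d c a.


Common prefix: 'd'
Factored: S -> d S', S' -> ( id | c a


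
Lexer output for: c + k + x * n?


Scan left to right, longest-match per lexeme
Tokens: ID(c), OP(+), ID(k), OP(+), ID(x), OP(*), ID(n)


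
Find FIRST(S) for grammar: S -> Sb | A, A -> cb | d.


Per alternative of S: FIRST(Sb) = {c, d}; FIRST(A) = {c, d}
FIRST(S) = {c, d}


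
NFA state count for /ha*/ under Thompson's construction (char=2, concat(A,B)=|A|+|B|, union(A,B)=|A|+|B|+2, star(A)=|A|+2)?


Syntax tree has 2 char leaf(s), 0 union(s), 1 star(s)
chars contribute 2×2 = 4; each union adds +2; each star adds +2
Total: 4 + 0 + 2 = 6 states


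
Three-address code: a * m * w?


Break into single-operator statements:
t1 = a * m
t2 = t1 * w


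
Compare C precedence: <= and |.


'<=' is relational (level 7); '|' is bitwise OR (level 3)
Higher level binds tighter
'<=' has higher precedence than '|'


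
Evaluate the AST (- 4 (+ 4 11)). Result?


Evaluate inner: (+ 4 11) = 15
Evaluate root: (- 4 15) = -11
Result: -11


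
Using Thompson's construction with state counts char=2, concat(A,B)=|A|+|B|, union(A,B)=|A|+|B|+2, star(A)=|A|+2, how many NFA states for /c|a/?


Syntax tree has 2 char leaf(s), 1 union(s), 0 star(s)
chars contribute 2×2 = 4; each union adds +2; each star adds +2
Total: 4 + 2 + 0 = 6 states


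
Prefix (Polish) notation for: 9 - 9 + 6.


left-to-right (same/higher precedence on left): tree is (+ (- 9 9) 6)
Prefix: + - 9 9 6


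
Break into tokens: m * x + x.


Scan left to right, longest-match per lexeme
Tokens: ID(m), OP(*), ID(x), OP(+), ID(x)


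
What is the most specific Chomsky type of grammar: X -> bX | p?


Right-linear: every RHS is a terminal or a terminal followed by one nonterminal
Classification: Type 3 (Regular)


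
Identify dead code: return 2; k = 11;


statement follows a return and is unreachable
Dead: 'k = 11'


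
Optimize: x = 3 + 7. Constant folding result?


3 + 7 = 10 at compile time
Optimized: x = 10


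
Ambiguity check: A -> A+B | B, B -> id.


precedence layered via separate nonterminal B: deterministic
Unambiguous


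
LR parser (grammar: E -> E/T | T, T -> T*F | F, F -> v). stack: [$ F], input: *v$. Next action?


'F' (not preceded by T*) is the handle for T -> F
Action: reduce (T -> F)


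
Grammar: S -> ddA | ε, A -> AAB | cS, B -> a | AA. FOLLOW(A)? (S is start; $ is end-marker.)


$ ∈ FOLLOW(S). For each A -> αBβ: add FIRST(β)\{ε} to FOLLOW(B); if β nullable, add FOLLOW(A).
FOLLOW(A) = {$, a, c}


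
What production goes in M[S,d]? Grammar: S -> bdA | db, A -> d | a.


For [S, d]: 'd' ∈ FIRST(db)
Entry: S -> db


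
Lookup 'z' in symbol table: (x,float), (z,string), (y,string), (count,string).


Lookup 'z' → type string


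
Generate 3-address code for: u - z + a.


Break into single-operator statements:
t1 = u - z
t2 = t1 + a


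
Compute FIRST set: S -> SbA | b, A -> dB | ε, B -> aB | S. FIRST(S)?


Per alternative of S: FIRST(SbA) = {b}; FIRST(b) = {b}
FIRST(S) = {b}


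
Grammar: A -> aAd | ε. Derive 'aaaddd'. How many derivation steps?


Derivation: A => aAd => aaAdd => aaaAddd => aaaddd
Steps: 4


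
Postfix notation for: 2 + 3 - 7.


Left to right (same or higher precedence on left)
Postfix: 2 3 + 7 -


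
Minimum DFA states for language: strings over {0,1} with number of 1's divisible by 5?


Track (count of 1) mod 5: states 0..4, accept at 0
Minimal DFA: 5 states


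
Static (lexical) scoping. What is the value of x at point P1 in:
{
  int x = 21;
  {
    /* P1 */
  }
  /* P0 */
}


P1's block does not declare x; resolves to the enclosing declaration at depth 0
x = 21


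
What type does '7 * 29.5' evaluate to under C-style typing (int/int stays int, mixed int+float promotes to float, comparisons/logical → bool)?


Operand types: int * float
Rule: mixed int/float promotes to float; int/int stays int
Result type: float


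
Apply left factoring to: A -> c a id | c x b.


Common prefix: 'c'
Factored: A -> c A', A' -> a id | x b


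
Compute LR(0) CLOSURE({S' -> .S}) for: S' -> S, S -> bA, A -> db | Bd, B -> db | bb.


Start: S' -> .S
For each item with dot before a nonterminal B, add B -> .γ for every B-production
Closure: [S' -> .S, S -> .bA]


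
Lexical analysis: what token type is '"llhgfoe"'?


Pattern: double-quoted sequence
Type: STRING_LITERAL


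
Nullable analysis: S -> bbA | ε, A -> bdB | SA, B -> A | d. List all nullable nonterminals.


A nonterminal is nullable iff some alternative derives ε (directly, or every symbol in it is nullable)
Nullable: {S}


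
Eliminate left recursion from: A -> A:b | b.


Left-recursive alternatives: A:b; non-recursive: b
Introduce A': A -> bA', A' -> :bA' | ε


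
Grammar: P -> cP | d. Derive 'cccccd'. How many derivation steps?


Derivation: P => cP => ccP => cccP => ccccP => cccccP => cccccd
Steps: 6


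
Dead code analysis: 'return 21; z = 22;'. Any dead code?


statement follows a return and is unreachable
Dead: 'z = 22'


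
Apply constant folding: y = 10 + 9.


10 + 9 = 19 at compile time
Optimized: y = 19


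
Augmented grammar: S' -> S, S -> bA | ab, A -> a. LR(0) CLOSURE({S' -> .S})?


Start: S' -> .S
For each item with dot before a nonterminal B, add B -> .γ for every B-production
Closure: [S' -> .S, S -> .bA, S -> .ab]


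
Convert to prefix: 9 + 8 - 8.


left-to-right (same/higher precedence on left): tree is (- (+ 9 8) 8)
Prefix: - + 9 8 8


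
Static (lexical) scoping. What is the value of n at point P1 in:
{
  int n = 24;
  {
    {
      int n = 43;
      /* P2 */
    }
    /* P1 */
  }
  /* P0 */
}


P1's block does not declare n; resolves to the enclosing declaration at depth 0
n = 24


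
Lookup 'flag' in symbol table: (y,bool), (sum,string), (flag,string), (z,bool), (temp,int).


Lookup 'flag' → type string


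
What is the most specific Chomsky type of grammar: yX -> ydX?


LHS has context (more than one symbol) and |LHS| ≤ |RHS|
Classification: Type 1 (Context-Sensitive)


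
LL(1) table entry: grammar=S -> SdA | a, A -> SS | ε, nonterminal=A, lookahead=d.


For [A, d]: ε is nullable and 'd' ∈ FOLLOW(A)
Entry: A -> ε


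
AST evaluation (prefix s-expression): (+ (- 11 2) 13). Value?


Evaluate inner: (- 11 2) = 9
Evaluate root: (+ 9 13) = 22
Result: 22


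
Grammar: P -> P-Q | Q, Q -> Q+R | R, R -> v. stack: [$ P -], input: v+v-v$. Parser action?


no handle ('P-' is not any RHS); shift 'v'
Action: shift


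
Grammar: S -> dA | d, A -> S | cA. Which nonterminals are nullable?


A nonterminal is nullable iff some alternative derives ε (directly, or every symbol in it is nullable)
Nullable: {}


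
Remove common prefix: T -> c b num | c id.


Common prefix: 'c'
Factored: T -> c T', T' -> b num | id


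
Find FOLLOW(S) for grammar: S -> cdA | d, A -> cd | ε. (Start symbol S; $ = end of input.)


$ ∈ FOLLOW(S). For each A -> αBβ: add FIRST(β)\{ε} to FOLLOW(B); if β nullable, add FOLLOW(A).
FOLLOW(S) = {$}


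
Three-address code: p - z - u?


Break into single-operator statements:
t1 = p - z
t2 = t1 - u


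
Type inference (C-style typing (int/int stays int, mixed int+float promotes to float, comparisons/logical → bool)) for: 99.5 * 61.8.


Operand types: float * float
Rule: mixed int/float promotes to float; int/int stays int
Result type: float


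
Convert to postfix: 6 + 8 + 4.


Left to right (same or higher precedence on left)
Postfix: 6 8 + 4 +


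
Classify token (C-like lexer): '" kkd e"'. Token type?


Pattern: double-quoted sequence
Type: STRING_LITERAL


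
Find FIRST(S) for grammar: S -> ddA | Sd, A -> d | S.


Per alternative of S: FIRST(ddA) = {d}; FIRST(Sd) = {d}
FIRST(S) = {d}


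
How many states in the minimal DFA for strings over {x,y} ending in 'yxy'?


Track the longest suffix of input matching a prefix of 'yxy': 4 classes (prefixes of length 0..3)
Minimal DFA: 4 states


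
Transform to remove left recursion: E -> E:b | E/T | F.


Left-recursive alternatives: E:b, E/T; non-recursive: F
Introduce E': E -> FE', E' -> :bE' | /TE' | ε


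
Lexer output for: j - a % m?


Scan left to right, longest-match per lexeme
Tokens: ID(j), OP(-), ID(a), OP(%), ID(m)


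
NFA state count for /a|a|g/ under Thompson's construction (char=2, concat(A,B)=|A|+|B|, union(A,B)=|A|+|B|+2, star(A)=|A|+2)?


Syntax tree has 3 char leaf(s), 2 union(s), 0 star(s)
chars contribute 3×2 = 6; each union adds +2; each star adds +2
Total: 6 + 4 + 0 = 10 states


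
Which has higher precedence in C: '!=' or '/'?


'/' is multiplicative (level 10); '!=' is equality (level 6)
Higher level binds tighter
'/' has higher precedence than '!='


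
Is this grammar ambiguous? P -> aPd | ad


balanced a^n…d^n: each string has a unique parse
Unambiguous


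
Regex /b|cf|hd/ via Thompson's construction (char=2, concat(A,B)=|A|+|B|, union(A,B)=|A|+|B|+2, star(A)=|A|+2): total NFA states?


Syntax tree has 5 char leaf(s), 2 union(s), 0 star(s)
chars contribute 5×2 = 10; each union adds +2; each star adds +2
Total: 10 + 4 + 0 = 14 states


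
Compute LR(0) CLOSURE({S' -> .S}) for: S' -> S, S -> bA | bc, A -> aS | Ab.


Start: S' -> .S
For each item with dot before a nonterminal B, add B -> .γ for every B-production
Closure: [S' -> .S, S -> .bA, S -> .bc]


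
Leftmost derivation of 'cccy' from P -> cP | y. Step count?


Derivation: P => cP => ccP => cccP => cccy
Steps: 4


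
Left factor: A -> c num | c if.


Common prefix: 'c'
Factored: A -> c A', A' -> num | if


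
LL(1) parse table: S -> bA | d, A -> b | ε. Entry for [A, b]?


For [A, b]: 'b' ∈ FIRST(b)
Entry: A -> b


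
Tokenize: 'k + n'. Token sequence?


Scan left to right, longest-match per lexeme
Tokens: ID(k), OP(+), ID(n)


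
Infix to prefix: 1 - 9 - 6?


left-to-right (same/higher precedence on left): tree is (- (- 1 9) 6)
Prefix: - - 1 9 6


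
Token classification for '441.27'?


Pattern: digits with a decimal point
Type: FLOAT_LITERAL


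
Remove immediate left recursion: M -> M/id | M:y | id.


Left-recursive alternatives: M/id, M:y; non-recursive: id
Introduce M': M -> idM', M' -> /idM' | :yM' | ε


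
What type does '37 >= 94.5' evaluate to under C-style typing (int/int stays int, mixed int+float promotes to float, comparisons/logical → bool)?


Operand types: int >= float
Rule: comparison yields bool
Result type: bool


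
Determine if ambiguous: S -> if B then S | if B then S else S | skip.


dangling else: 'if B then if B then skip else skip' parses two ways
Ambiguous


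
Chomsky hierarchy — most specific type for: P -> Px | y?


Left-linear: every RHS is a terminal or one nonterminal followed by a terminal
Classification: Type 3 (Regular)


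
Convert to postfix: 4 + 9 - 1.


Left to right (same or higher precedence on left)
Postfix: 4 9 + 1 -


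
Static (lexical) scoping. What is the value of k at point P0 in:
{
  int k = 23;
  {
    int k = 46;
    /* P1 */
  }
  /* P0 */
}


k declared in the same block as P0
k = 23


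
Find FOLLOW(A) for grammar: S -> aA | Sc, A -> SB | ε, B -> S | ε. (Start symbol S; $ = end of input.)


$ ∈ FOLLOW(S). For each A -> αBβ: add FIRST(β)\{ε} to FOLLOW(B); if β nullable, add FOLLOW(A).
FOLLOW(A) = {$, a, c}


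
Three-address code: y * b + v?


Break into single-operator statements:
t1 = y * b
t2 = t1 + v


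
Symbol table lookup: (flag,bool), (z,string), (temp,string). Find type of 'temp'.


Lookup 'temp' → type string


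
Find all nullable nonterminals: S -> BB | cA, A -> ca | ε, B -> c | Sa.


A nonterminal is nullable iff some alternative derives ε (directly, or every symbol in it is nullable)
Nullable: {A}


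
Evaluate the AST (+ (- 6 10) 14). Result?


Evaluate inner: (- 6 10) = -4
Evaluate root: (+ -4 14) = 10
Result: 10


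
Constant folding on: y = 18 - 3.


18 - 3 = 15 at compile time
Optimized: y = 15


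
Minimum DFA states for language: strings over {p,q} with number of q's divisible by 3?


Track (count of q) mod 3: states 0..2, accept at 0
Minimal DFA: 3 states


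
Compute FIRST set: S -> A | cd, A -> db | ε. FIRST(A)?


Per alternative of A: FIRST(db) = {d}; FIRST(ε) = {ε}
FIRST(A) = {d, ε}


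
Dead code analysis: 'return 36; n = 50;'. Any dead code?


statement follows a return and is unreachable
Dead: 'n = 50'


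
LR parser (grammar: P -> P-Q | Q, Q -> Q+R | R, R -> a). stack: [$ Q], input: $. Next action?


lookahead ∉ {+} so Q won't extend; reduce P -> Q
Action: reduce (P -> Q)


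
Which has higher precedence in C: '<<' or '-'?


'-' is additive (level 9); '<<' is shift (level 8)
Higher level binds tighter
'-' has higher precedence than '<<'


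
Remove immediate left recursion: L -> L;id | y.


Left-recursive alternatives: L;id; non-recursive: y
Introduce L': L -> yL', L' -> ;idL' | ε


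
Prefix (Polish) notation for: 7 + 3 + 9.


left-to-right (same/higher precedence on left): tree is (+ (+ 7 3) 9)
Prefix: + + 7 3 9


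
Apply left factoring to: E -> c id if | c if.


Common prefix: 'c'
Factored: E -> c E', E' -> id if | if


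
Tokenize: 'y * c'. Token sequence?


Scan left to right, longest-match per lexeme
Tokens: ID(y), OP(*), ID(c)


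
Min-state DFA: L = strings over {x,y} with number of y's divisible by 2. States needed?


Track (count of y) mod 2: states 0..1, accept at 0
Minimal DFA: 2 states


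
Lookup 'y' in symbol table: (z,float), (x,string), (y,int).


Lookup 'y' → type int


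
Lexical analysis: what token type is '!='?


Pattern: operator symbol
Type: OPERATOR


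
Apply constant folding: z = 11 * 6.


11 * 6 = 66 at compile time
Optimized: z = 66


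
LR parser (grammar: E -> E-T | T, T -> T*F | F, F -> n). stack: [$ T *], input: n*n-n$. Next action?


no handle; shift 'n'
Action: shift


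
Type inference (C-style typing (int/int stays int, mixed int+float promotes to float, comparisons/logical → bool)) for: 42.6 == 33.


Operand types: float == int
Rule: comparison yields bool
Result type: bool


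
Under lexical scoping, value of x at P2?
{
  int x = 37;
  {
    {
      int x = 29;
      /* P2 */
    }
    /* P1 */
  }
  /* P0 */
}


x declared in the same block as P2
x = 29


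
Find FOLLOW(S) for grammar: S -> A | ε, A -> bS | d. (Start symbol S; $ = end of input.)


$ ∈ FOLLOW(S). For each A -> αBβ: add FIRST(β)\{ε} to FOLLOW(B); if β nullable, add FOLLOW(A).
FOLLOW(S) = {$}


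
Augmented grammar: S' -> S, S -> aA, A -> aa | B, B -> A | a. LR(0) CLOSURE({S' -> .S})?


Start: S' -> .S
For each item with dot before a nonterminal B, add B -> .γ for every B-production
Closure: [S' -> .S, S -> .aA]


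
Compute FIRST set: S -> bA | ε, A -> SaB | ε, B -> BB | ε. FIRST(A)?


Per alternative of A: FIRST(SaB) = {a, b}; FIRST(ε) = {ε}
FIRST(A) = {a, b, ε}


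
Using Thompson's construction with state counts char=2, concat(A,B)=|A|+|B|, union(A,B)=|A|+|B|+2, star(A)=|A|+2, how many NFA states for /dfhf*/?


Syntax tree has 4 char leaf(s), 0 union(s), 1 star(s)
chars contribute 4×2 = 8; each union adds +2; each star adds +2
Total: 8 + 0 + 2 = 10 states


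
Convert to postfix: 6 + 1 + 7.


Left to right (same or higher precedence on left)
Postfix: 6 1 + 7 +


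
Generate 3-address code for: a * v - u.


Break into single-operator statements:
t1 = a * v
t2 = t1 - u


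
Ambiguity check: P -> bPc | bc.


balanced b^n…c^n: each string has a unique parse
Unambiguous


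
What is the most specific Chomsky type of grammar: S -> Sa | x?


Left-linear: every RHS is a terminal or one nonterminal followed by a terminal
Classification: Type 3 (Regular)


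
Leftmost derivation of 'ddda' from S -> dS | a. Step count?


Derivation: S => dS => ddS => dddS => ddda
Steps: 4


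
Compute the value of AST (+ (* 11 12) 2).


Evaluate inner: (* 11 12) = 132
Evaluate root: (+ 132 2) = 134
Result: 134


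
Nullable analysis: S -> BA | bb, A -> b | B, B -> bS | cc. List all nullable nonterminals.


A nonterminal is nullable iff some alternative derives ε (directly, or every symbol in it is nullable)
Nullable: {}


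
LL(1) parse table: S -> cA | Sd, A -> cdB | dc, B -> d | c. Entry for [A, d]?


For [A, d]: 'd' ∈ FIRST(dc)
Entry: A -> dc


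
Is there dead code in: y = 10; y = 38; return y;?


first assignment to y is overwritten before any read
Dead: 'y = 10'


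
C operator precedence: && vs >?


'>' is relational (level 7); '&&' is logical AND (level 2)
Higher level binds tighter
'>' has higher precedence than '&&'


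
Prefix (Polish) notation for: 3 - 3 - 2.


left-to-right (same/higher precedence on left): tree is (- (- 3 3) 2)
Prefix: - - 3 3 2


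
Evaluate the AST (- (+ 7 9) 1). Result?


Evaluate inner: (+ 7 9) = 16
Evaluate root: (- 16 1) = 15
Result: 15


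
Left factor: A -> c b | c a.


Common prefix: 'c'
Factored: A -> c A', A' -> b | a


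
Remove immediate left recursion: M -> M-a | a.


Left-recursive alternatives: M-a; non-recursive: a
Introduce M': M -> aM', M' -> -aM' | ε


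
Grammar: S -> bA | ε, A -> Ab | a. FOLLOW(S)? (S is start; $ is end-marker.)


$ ∈ FOLLOW(S). For each A -> αBβ: add FIRST(β)\{ε} to FOLLOW(B); if β nullable, add FOLLOW(A).
FOLLOW(S) = {$}


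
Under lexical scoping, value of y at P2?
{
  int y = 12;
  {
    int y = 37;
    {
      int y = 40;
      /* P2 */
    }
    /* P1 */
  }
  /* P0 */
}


y declared in the same block as P2
y = 40


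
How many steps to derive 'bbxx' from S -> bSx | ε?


Derivation: S => bSx => bbSxx => bbxx
Steps: 3


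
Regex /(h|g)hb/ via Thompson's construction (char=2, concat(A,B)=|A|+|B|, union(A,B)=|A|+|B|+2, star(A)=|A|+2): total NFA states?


Syntax tree has 4 char leaf(s), 1 union(s), 0 star(s)
chars contribute 4×2 = 8; each union adds +2; each star adds +2
Total: 8 + 2 + 0 = 10 states


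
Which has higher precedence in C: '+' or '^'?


'+' is additive (level 9); '^' is bitwise XOR (level 4)
Higher level binds tighter
'+' has higher precedence than '^'


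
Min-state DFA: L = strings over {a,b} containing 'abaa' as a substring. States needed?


KMP-style automaton: 4 progress states + 1 absorbing accept = 5
Minimal DFA: 5 states


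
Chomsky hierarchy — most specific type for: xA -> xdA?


LHS has context (more than one symbol) and |LHS| ≤ |RHS|
Classification: Type 1 (Context-Sensitive)


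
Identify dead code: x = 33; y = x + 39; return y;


x is read by y's definition; y is returned
No dead code


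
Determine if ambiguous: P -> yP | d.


right-linear, alternatives start with distinct terminals 'y' vs 'd': unique leftmost derivation
Unambiguous


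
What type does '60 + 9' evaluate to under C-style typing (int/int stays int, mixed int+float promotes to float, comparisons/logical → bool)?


Operand types: int + int
Rule: mixed int/float promotes to float; int/int stays int
Result type: int


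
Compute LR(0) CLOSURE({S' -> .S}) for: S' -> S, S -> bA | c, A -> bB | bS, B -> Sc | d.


Start: S' -> .S
For each item with dot before a nonterminal B, add B -> .γ for every B-production
Closure: [S' -> .S, S -> .bA, S -> .c]


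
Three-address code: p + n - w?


Break into single-operator statements:
t1 = p + n
t2 = t1 - w


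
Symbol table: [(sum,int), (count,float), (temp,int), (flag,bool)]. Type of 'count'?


Lookup 'count' → type float


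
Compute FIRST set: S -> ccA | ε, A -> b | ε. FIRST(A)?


Per alternative of A: FIRST(b) = {b}; FIRST(ε) = {ε}
FIRST(A) = {b, ε}


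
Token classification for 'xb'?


Pattern: letter/underscore followed by alphanumerics, not a keyword
Type: IDENTIFIER


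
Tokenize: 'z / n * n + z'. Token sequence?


Scan left to right, longest-match per lexeme
Tokens: ID(z), OP(/), ID(n), OP(*), ID(n), OP(+), ID(z)


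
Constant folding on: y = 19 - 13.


19 - 13 = 6 at compile time
Optimized: y = 6


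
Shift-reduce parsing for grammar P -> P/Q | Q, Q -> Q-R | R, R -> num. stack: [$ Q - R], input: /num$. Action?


handle 'Q-R' on top
Action: reduce (Q -> Q-R)


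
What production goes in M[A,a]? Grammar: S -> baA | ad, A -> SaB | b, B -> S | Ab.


For [A, a]: 'a' ∈ FIRST(SaB)
Entry: A -> SaB


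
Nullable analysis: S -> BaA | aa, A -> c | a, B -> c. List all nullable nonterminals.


A nonterminal is nullable iff some alternative derives ε (directly, or every symbol in it is nullable)
Nullable: {}


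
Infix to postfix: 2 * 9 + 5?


Left to right (same or higher precedence on left)
Postfix: 2 9 * 5 +


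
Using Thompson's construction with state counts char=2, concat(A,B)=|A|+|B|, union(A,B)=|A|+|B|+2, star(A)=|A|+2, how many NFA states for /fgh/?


Syntax tree has 3 char leaf(s), 0 union(s), 0 star(s)
chars contribute 3×2 = 6; each union adds +2; each star adds +2
Total: 6 + 0 + 0 = 6 states


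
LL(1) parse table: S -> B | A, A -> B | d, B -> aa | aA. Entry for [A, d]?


For [A, d]: 'd' ∈ FIRST(d)
Entry: A -> d


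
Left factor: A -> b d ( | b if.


Common prefix: 'b'
Factored: A -> b A', A' -> d ( | if


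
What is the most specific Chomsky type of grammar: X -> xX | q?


Right-linear: every RHS is a terminal or a terminal followed by one nonterminal
Classification: Type 3 (Regular)


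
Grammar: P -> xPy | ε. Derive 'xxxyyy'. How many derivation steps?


Derivation: P => xPy => xxPyy => xxxPyyy => xxxyyy
Steps: 4


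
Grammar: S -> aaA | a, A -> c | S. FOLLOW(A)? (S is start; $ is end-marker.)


$ ∈ FOLLOW(S). For each A -> αBβ: add FIRST(β)\{ε} to FOLLOW(B); if β nullable, add FOLLOW(A).
FOLLOW(A) = {$}


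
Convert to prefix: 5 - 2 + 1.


left-to-right (same/higher precedence on left): tree is (+ (- 5 2) 1)
Prefix: + - 5 2 1


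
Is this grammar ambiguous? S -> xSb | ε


balanced x^n…b^n: each string has a unique parse
Unambiguous


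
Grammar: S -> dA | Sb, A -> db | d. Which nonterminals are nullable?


A nonterminal is nullable iff some alternative derives ε (directly, or every symbol in it is nullable)
Nullable: {}


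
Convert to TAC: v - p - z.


Break into single-operator statements:
t1 = v - p
t2 = t1 - z


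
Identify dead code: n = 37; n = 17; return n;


first assignment to n is overwritten before any read
Dead: 'n = 37'


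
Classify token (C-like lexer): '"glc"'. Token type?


Pattern: double-quoted sequence
Type: STRING_LITERAL


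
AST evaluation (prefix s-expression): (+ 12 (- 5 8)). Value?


Evaluate inner: (- 5 8) = -3
Evaluate root: (+ 12 -3) = 9
Result: 9


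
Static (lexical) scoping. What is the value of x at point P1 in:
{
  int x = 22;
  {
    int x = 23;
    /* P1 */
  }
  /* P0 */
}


x declared in the same block as P1
x = 23


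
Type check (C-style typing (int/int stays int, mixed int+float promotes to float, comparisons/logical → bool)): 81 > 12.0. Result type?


Operand types: int > float
Rule: comparison yields bool
Result type: bool


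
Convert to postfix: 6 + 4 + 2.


Left to right (same or higher precedence on left)
Postfix: 6 4 + 2 +


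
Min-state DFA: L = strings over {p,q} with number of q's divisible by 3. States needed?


Track (count of q) mod 3: states 0..2, accept at 0
Minimal DFA: 3 states


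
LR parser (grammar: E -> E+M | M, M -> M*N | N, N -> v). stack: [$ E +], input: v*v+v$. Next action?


no handle ('E+' is not any RHS); shift 'v'
Action: shift


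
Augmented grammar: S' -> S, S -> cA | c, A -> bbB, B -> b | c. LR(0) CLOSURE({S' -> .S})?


Start: S' -> .S
For each item with dot before a nonterminal B, add B -> .γ for every B-production
Closure: [S' -> .S, S -> .cA, S -> .c]


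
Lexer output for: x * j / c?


Scan left to right, longest-match per lexeme
Tokens: ID(x), OP(*), ID(j), OP(/), ID(c)


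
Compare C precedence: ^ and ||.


'^' is bitwise XOR (level 4); '||' is logical OR (level 1)
Higher level binds tighter
'^' has higher precedence than '||'


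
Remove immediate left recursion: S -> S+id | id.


Left-recursive alternatives: S+id; non-recursive: id
Introduce S': S -> idS', S' -> +idS' | ε


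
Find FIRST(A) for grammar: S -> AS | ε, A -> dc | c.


Per alternative of A: FIRST(dc) = {d}; FIRST(c) = {c}
FIRST(A) = {c, d}


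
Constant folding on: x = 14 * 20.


14 * 20 = 280 at compile time
Optimized: x = 280


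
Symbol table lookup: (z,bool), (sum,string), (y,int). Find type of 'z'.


Lookup 'z' → type bool


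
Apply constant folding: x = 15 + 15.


15 + 15 = 30 at compile time
Optimized: x = 30


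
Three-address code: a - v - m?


Break into single-operator statements:
t1 = a - v
t2 = t1 - m


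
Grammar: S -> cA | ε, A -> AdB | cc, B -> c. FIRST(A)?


Per alternative of A: FIRST(AdB) = {c}; FIRST(cc) = {c}
FIRST(A) = {c}


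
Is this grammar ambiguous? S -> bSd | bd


balanced b^n…d^n: each string has a unique parse
Unambiguous


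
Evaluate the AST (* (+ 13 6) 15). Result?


Evaluate inner: (+ 13 6) = 19
Evaluate root: (* 19 15) = 285
Result: 285


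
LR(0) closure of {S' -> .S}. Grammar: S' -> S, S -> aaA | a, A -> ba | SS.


Start: S' -> .S
For each item with dot before a nonterminal B, add B -> .γ for every B-production
Closure: [S' -> .S, S -> .aaA, S -> .a]


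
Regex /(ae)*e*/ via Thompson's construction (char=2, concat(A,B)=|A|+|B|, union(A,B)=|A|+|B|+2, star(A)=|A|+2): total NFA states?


Syntax tree has 3 char leaf(s), 0 union(s), 2 star(s)
chars contribute 3×2 = 6; each union adds +2; each star adds +2
Total: 6 + 0 + 4 = 10 states


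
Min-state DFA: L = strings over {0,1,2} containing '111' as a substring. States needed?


KMP-style automaton: 3 progress states + 1 absorbing accept = 4
Minimal DFA: 4 states


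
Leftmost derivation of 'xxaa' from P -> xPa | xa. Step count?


Derivation: P => xPa => xxaa
Steps: 2


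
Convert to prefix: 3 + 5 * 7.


'*' binds tighter: tree is (+ 3 (* 5 7))
Prefix: + 3 * 5 7


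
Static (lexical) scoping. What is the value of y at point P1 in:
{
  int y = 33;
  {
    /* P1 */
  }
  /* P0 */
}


P1's block does not declare y; resolves to the enclosing declaration at depth 0
y = 33


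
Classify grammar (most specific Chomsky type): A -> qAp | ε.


Single nonterminal LHS, but q^n p^n is not regular
Classification: Type 2 (Context-Free)


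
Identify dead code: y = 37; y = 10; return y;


first assignment to y is overwritten before any read
Dead: 'y = 37'


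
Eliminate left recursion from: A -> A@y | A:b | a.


Left-recursive alternatives: A@y, A:b; non-recursive: a
Introduce A': A -> aA', A' -> @yA' | :bA' | ε


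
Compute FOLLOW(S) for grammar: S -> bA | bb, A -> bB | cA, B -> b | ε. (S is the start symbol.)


$ ∈ FOLLOW(S). For each A -> αBβ: add FIRST(β)\{ε} to FOLLOW(B); if β nullable, add FOLLOW(A).
FOLLOW(S) = {$}


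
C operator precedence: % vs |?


'%' is multiplicative (level 10); '|' is bitwise OR (level 3)
Higher level binds tighter
'%' has higher precedence than '|'


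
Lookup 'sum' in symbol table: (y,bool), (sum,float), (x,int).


Lookup 'sum' → type float


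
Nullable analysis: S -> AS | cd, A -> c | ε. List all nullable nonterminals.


A nonterminal is nullable iff some alternative derives ε (directly, or every symbol in it is nullable)
Nullable: {A}


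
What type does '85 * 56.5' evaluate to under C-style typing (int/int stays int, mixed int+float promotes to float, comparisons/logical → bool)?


Operand types: int * float
Rule: mixed int/float promotes to float; int/int stays int
Result type: float


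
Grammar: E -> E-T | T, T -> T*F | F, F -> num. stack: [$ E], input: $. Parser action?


start symbol E on stack, input exhausted
Action: accept


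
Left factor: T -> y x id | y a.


Common prefix: 'y'
Factored: T -> y T', T' -> x id | a


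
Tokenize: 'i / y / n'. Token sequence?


Scan left to right, longest-match per lexeme
Tokens: ID(i), OP(/), ID(y), OP(/), ID(n)


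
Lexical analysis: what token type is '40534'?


Pattern: digits only
Type: INTEGER_LITERAL


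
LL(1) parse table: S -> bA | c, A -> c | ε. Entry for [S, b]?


For [S, b]: 'b' ∈ FIRST(bA)
Entry: S -> bA


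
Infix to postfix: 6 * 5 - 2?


Left to right (same or higher precedence on left)
Postfix: 6 5 * 2 -


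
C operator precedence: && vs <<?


'<<' is shift (level 8); '&&' is logical AND (level 2)
Higher level binds tighter
'<<' has higher precedence than '&&'


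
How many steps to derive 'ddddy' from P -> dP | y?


Derivation: P => dP => ddP => dddP => ddddP => ddddy
Steps: 5
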